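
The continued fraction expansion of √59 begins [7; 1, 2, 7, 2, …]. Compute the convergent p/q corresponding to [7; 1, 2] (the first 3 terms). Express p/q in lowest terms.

23/3

Build up convergents one term at a time:
a_0 = 7: 7/1
a_1 = 1: 8/1
a_2 = 2: 23/3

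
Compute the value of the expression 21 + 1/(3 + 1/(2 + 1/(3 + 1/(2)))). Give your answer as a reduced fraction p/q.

1171/55

Use the convergent recurrence hₖ = aₖ·hₖ₋₁ + hₖ₋₂ (and likewise for the denominators kₖ):
a_0 = 21: 21/1
a_1 = 3: 64/3
a_2 = 2: 149/7
a_3 = 3: 511/24
a_4 = 2: 1171/55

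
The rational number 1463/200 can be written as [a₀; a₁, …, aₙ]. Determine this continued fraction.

[7; 3, 5, 1, 2, 1, 2]

1463 ÷ 200 → quotient 7, remainder 63
200 ÷ 63 → quotient 3, remainder 11
63 ÷ 11 → quotient 5, remainder 8
11 ÷ 8 → quotient 1, remainder 3
8 ÷ 3 → quotient 2, remainder 2
3 ÷ 2 → quotient 1, remainder 1
2 ÷ 1 → quotient 2, remainder 0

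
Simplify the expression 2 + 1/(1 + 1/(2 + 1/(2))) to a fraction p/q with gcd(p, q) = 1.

Collapse the nested fraction from the inside out:
Start with 2.
2 + 1/(2/1) = 2 + 1/2 = 5/2
1 + 1/(5/2) = 1 + 2/5 = 7/5
2 + 1/(7/5) = 2 + 5/7 = 19/7

19/7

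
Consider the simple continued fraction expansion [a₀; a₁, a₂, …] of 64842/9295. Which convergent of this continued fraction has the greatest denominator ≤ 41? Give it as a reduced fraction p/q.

286/41

a_0 = 6: 6/1  (≤ bound)
a_1 = 1: 7/1  (≤ bound)
a_2 = 40: 286/41  (≤ bound)
a_3 = 1: 293/42  (> 41, stop)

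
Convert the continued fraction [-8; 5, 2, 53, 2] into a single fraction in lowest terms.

-9280/1187

Work from the innermost term outward:
Start with 2.
53 + 1/(2/1) = 53 + 1/2 = 107/2
2 + 1/(107/2) = 2 + 2/107 = 216/107
5 + 1/(216/107) = 5 + 107/216 = 1187/216
-8 + 1/(1187/216) = -8 + 216/1187 = -9280/1187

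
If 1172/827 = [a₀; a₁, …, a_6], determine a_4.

1172 = 1·827 + 345, so a_0 = 1
827 = 2·345 + 137, so a_1 = 2
345 = 2·137 + 71, so a_2 = 2
137 = 1·71 + 66, so a_3 = 1
71 = 1·66 + 5, so a_4 = 1

1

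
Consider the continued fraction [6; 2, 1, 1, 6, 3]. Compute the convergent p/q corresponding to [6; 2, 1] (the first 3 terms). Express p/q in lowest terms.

19/3

Start with 1.
2 + 1/(1/1) = 2 + 1/1 = 3/1
6 + 1/(3/1) = 6 + 1/3 = 19/3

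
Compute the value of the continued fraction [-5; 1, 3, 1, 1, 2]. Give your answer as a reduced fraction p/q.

-97/23

Start with 2.
1 + 1/(2/1) = 1 + 1/2 = 3/2
1 + 1/(3/2) = 1 + 2/3 = 5/3
3 + 1/(5/3) = 3 + 3/5 = 18/5
1 + 1/(18/5) = 1 + 5/18 = 23/18
-5 + 1/(23/18) = -5 + 18/23 = -97/23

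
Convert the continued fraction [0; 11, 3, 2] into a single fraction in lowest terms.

7/79

Start with 2.
3 + 1/(2/1) = 3 + 1/2 = 7/2
11 + 1/(7/2) = 11 + 2/7 = 79/7
0 + 1/(79/7) = 0 + 7/79 = 7/79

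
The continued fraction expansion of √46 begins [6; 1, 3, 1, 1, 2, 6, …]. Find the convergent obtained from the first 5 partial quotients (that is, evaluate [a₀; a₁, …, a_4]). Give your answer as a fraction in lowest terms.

61/9

Compute successive convergents:
a_0 = 6: 6/1
a_1 = 1: 7/1
a_2 = 3: 27/4
a_3 = 1: 34/5
a_4 = 1: 61/9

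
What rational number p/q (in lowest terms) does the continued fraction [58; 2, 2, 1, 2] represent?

Start with 2.
1 + 1/(2/1) = 1 + 1/2 = 3/2
2 + 1/(3/2) = 2 + 2/3 = 8/3
2 + 1/(8/3) = 2 + 3/8 = 19/8
58 + 1/(19/8) = 58 + 8/19 = 1110/19

1110/19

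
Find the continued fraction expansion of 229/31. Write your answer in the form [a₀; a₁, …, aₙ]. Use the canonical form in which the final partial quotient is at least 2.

229 = 7·31 + 12, so a_0 = 7
31 = 2·12 + 7, so a_1 = 2
12 = 1·7 + 5, so a_2 = 1
7 = 1·5 + 2, so a_3 = 1
5 = 2·2 + 1, so a_4 = 2
2 = 2·1 + 0, so a_5 = 2

[7; 2, 1, 1, 2, 2]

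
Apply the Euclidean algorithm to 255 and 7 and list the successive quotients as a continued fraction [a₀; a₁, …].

255 = 36·7 + 3, so a_0 = 36
7 = 2·3 + 1, so a_1 = 2
3 = 3·1 + 0, so a_2 = 3

[36; 2, 3]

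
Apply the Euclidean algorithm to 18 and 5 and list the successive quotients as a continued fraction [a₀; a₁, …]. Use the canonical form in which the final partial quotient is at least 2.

[3; 1, 1, 2]

18 ÷ 5 → quotient 3, remainder 3
5 ÷ 3 → quotient 1, remainder 2
3 ÷ 2 → quotient 1, remainder 1
2 ÷ 1 → quotient 2, remainder 0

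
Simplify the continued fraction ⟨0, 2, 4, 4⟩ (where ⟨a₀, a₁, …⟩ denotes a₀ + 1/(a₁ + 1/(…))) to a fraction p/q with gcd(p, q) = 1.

Collapse the nested fraction from the inside out:
Start with 4.
4 + 1/(4/1) = 4 + 1/4 = 17/4
2 + 1/(17/4) = 2 + 4/17 = 38/17
0 + 1/(38/17) = 0 + 17/38 = 17/38

17/38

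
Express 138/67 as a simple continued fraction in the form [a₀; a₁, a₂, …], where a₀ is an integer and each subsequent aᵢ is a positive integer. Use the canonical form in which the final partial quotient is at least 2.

Run the Euclidean algorithm, recording each quotient:
138 = 2·67 + 4, so a_0 = 2
67 = 16·4 + 3, so a_1 = 16
4 = 1·3 + 1, so a_2 = 1
3 = 3·1 + 0, so a_3 = 3

[2; 16, 1, 3]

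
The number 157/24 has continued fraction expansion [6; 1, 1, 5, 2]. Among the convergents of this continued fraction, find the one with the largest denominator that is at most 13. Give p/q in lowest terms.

72/11

List convergents until the denominator exceeds the bound:
a_0 = 6: 6/1  (≤ bound)
a_1 = 1: 7/1  (≤ bound)
a_2 = 1: 13/2  (≤ bound)
a_3 = 5: 72/11  (≤ bound)
a_4 = 2: 157/24  (> 13, stop)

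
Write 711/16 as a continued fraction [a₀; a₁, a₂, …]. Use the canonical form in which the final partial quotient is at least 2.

[44; 2, 3, 2]

Repeatedly divide and take the remainder:
711 = 44·16 + 7, so a_0 = 44
16 = 2·7 + 2, so a_1 = 2
7 = 3·2 + 1, so a_2 = 3
2 = 2·1 + 0, so a_3 = 2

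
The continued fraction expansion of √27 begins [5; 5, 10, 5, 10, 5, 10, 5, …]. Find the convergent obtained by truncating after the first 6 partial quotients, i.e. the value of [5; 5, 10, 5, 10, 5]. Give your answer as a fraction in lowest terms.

70226/13515

a_0 = 5: 5/1
a_1 = 5: 26/5
a_2 = 10: 265/51
a_3 = 5: 1351/260
a_4 = 10: 13775/2651
a_5 = 5: 70226/13515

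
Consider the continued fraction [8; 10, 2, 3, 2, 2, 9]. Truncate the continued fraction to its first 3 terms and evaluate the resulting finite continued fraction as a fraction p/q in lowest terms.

Starting at the tail and folding back:
Start with 2.
10 + 1/(2/1) = 10 + 1/2 = 21/2
8 + 1/(21/2) = 8 + 2/21 = 170/21

170/21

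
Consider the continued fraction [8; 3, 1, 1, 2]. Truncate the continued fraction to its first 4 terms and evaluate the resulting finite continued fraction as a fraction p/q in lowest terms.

58/7

a_0 = 8: 8/1
a_1 = 3: 25/3
a_2 = 1: 33/4
a_3 = 1: 58/7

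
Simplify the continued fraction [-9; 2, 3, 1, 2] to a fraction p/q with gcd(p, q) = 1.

Start with 2.
1 + 1/(2/1) = 1 + 1/2 = 3/2
3 + 1/(3/2) = 3 + 2/3 = 11/3
2 + 1/(11/3) = 2 + 3/11 = 25/11
-9 + 1/(25/11) = -9 + 11/25 = -214/25

-214/25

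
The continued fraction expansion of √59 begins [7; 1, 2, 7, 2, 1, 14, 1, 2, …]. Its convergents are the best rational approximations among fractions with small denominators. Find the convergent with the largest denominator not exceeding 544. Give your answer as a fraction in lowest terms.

530/69

List convergents until the denominator exceeds the bound:
a_0 = 7: 7/1  (≤ bound)
a_1 = 1: 8/1  (≤ bound)
a_2 = 2: 23/3  (≤ bound)
a_3 = 7: 169/22  (≤ bound)
a_4 = 2: 361/47  (≤ bound)
a_5 = 1: 530/69  (≤ bound)
a_6 = 14: 7781/1013  (> 544, stop)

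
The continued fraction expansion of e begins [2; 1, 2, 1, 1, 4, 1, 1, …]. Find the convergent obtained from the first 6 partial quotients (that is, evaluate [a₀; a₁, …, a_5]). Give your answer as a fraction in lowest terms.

87/32

Work from the innermost term outward:
Start with 4.
1 + 1/(4/1) = 1 + 1/4 = 5/4
1 + 1/(5/4) = 1 + 4/5 = 9/5
2 + 1/(9/5) = 2 + 5/9 = 23/9
1 + 1/(23/9) = 1 + 9/23 = 32/23
2 + 1/(32/23) = 2 + 23/32 = 87/32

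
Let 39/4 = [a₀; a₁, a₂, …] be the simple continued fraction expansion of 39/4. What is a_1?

1

Apply division with remainder until the remainder is 0:
39 ÷ 4 → quotient 9, remainder 3
4 ÷ 3 → quotient 1, remainder 1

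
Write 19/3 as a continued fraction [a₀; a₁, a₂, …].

⌊19/3⌋ = 6, remainder 1
⌊3/1⌋ = 3, remainder 0

[6; 3]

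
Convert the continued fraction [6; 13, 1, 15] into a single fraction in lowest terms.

Starting at the tail and folding back:
Start with 15.
1 + 1/(15/1) = 1 + 1/15 = 16/15
13 + 1/(16/15) = 13 + 15/16 = 223/16
6 + 1/(223/16) = 6 + 16/223 = 1354/223

1354/223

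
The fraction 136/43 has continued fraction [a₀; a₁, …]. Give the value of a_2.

⌊136/43⌋ = 3, remainder 7
⌊43/7⌋ = 6, remainder 1
⌊7/1⌋ = 7, remainder 0

7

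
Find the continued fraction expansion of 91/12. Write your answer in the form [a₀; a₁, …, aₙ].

91 = 7·12 + 7, so a_0 = 7
12 = 1·7 + 5, so a_1 = 1
7 = 1·5 + 2, so a_2 = 1
5 = 2·2 + 1, so a_3 = 2
2 = 2·1 + 0, so a_4 = 2

[7; 1, 1, 2, 2]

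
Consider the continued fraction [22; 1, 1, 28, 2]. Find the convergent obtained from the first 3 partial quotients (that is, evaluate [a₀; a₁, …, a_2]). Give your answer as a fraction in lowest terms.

Start with 1.
1 + 1/(1/1) = 1 + 1/1 = 2/1
22 + 1/(2/1) = 22 + 1/2 = 45/2

45/2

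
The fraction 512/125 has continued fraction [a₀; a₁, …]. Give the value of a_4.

512 = 4·125 + 12, so a_0 = 4
125 = 10·12 + 5, so a_1 = 10
12 = 2·5 + 2, so a_2 = 2
5 = 2·2 + 1, so a_3 = 2
2 = 2·1 + 0, so a_4 = 2

2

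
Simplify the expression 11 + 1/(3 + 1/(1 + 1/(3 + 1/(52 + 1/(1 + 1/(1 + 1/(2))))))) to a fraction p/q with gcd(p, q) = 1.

Use the convergent recurrence hₖ = aₖ·hₖ₋₁ + hₖ₋₂ (and likewise for the denominators kₖ):
a_0 = 11: 11/1
a_1 = 3: 34/3
a_2 = 1: 45/4
a_3 = 3: 169/15
a_4 = 52: 8833/784
a_5 = 1: 9002/799
a_6 = 1: 17835/1583
a_7 = 2: 44672/3965

44672/3965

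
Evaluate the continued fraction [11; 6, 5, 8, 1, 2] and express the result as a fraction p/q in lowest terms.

a_0 = 11: 11/1
a_1 = 6: 67/6
a_2 = 5: 346/31
a_3 = 8: 2835/254
a_4 = 1: 3181/285
a_5 = 2: 9197/824

9197/824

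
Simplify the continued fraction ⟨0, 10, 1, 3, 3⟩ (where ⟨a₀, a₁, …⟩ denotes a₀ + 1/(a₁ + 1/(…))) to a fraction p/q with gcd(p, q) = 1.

13/140

Compute successive convergents:
a_0 = 0: 0/1
a_1 = 10: 1/10
a_2 = 1: 1/11
a_3 = 3: 4/43
a_4 = 3: 13/140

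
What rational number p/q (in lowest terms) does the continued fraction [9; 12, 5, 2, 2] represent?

Start with 2.
2 + 1/(2/1) = 2 + 1/2 = 5/2
5 + 1/(5/2) = 5 + 2/5 = 27/5
12 + 1/(27/5) = 12 + 5/27 = 329/27
9 + 1/(329/27) = 9 + 27/329 = 2988/329

2988/329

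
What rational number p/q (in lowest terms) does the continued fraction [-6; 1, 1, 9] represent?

Start with 9.
1 + 1/(9/1) = 1 + 1/9 = 10/9
1 + 1/(10/9) = 1 + 9/10 = 19/10
-6 + 1/(19/10) = -6 + 10/19 = -104/19

-104/19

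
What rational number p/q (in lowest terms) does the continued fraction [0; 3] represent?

Start with 3.
0 + 1/(3/1) = 0 + 1/3 = 1/3

1/3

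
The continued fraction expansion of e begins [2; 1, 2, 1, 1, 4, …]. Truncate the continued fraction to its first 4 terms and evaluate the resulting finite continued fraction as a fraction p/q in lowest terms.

11/4

a_0 = 2: 2/1
a_1 = 1: 3/1
a_2 = 2: 8/3
a_3 = 1: 11/4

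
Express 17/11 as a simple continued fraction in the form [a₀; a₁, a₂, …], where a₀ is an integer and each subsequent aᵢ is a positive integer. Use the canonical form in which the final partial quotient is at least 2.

Run the Euclidean algorithm, recording each quotient:
⌊17/11⌋ = 1, remainder 6
⌊11/6⌋ = 1, remainder 5
⌊6/5⌋ = 1, remainder 1
⌊5/1⌋ = 5, remainder 0

[1; 1, 1, 5]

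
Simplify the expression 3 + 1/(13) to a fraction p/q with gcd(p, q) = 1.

40/13

Start with 13.
3 + 1/(13/1) = 3 + 1/13 = 40/13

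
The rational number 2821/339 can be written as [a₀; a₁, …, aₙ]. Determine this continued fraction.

[8; 3, 9, 12]

2821 = 8·339 + 109, so a_0 = 8
339 = 3·109 + 12, so a_1 = 3
109 = 9·12 + 1, so a_2 = 9
12 = 12·1 + 0, so a_3 = 12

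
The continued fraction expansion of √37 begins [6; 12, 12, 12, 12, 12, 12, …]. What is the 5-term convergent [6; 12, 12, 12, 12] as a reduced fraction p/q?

128766/21169

Work from the innermost term outward:
Start with 12.
12 + 1/(12/1) = 12 + 1/12 = 145/12
12 + 1/(145/12) = 12 + 12/145 = 1752/145
12 + 1/(1752/145) = 12 + 145/1752 = 21169/1752
6 + 1/(21169/1752) = 6 + 1752/21169 = 128766/21169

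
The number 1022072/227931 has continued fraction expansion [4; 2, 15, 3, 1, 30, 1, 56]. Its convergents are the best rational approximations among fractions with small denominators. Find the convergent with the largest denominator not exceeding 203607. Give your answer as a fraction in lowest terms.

17941/4001

List convergents until the denominator exceeds the bound:
a_0 = 4: 4/1  (≤ bound)
a_1 = 2: 9/2  (≤ bound)
a_2 = 15: 139/31  (≤ bound)
a_3 = 3: 426/95  (≤ bound)
a_4 = 1: 565/126  (≤ bound)
a_5 = 30: 17376/3875  (≤ bound)
a_6 = 1: 17941/4001  (≤ bound)
a_7 = 56: 1022072/227931  (> 203607, stop)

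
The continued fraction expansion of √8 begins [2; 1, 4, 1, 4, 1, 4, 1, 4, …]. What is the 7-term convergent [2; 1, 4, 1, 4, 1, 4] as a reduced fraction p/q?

478/169

Collapse the nested fraction from the inside out:
Start with 4.
1 + 1/(4/1) = 1 + 1/4 = 5/4
4 + 1/(5/4) = 4 + 4/5 = 24/5
1 + 1/(24/5) = 1 + 5/24 = 29/24
4 + 1/(29/24) = 4 + 24/29 = 140/29
1 + 1/(140/29) = 1 + 29/140 = 169/140
2 + 1/(169/140) = 2 + 140/169 = 478/169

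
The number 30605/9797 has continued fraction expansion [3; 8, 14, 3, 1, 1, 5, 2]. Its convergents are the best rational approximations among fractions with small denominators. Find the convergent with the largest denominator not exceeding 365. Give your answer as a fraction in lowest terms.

1084/347

a_0 = 3: 3/1  (≤ bound)
a_1 = 8: 25/8  (≤ bound)
a_2 = 14: 353/113  (≤ bound)
a_3 = 3: 1084/347  (≤ bound)
a_4 = 1: 1437/460  (> 365, stop)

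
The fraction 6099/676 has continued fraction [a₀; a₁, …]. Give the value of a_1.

⌊6099/676⌋ = 9, remainder 15
⌊676/15⌋ = 45, remainder 1

45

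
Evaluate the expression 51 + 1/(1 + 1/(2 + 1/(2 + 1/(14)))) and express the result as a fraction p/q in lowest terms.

5223/101

Build up convergents one term at a time:
a_0 = 51: 51/1
a_1 = 1: 52/1
a_2 = 2: 155/3
a_3 = 2: 362/7
a_4 = 14: 5223/101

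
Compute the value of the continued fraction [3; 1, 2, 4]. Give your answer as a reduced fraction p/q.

Start with 4.
2 + 1/(4/1) = 2 + 1/4 = 9/4
1 + 1/(9/4) = 1 + 4/9 = 13/9
3 + 1/(13/9) = 3 + 9/13 = 48/13

48/13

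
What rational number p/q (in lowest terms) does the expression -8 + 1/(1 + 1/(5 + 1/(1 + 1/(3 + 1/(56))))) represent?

Use the convergent recurrence hₖ = aₖ·hₖ₋₁ + hₖ₋₂ (and likewise for the denominators kₖ):
a_0 = -8: -8/1
a_1 = 1: -7/1
a_2 = 5: -43/6
a_3 = 1: -50/7
a_4 = 3: -193/27
a_5 = 56: -10858/1519

-10858/1519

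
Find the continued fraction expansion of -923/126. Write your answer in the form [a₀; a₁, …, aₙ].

[-8; 1, 2, 13, 1, 2]

⌊-923/126⌋ = -8, remainder 85
⌊126/85⌋ = 1, remainder 41
⌊85/41⌋ = 2, remainder 3
⌊41/3⌋ = 13, remainder 2
⌊3/2⌋ = 1, remainder 1
⌊2/1⌋ = 2, remainder 0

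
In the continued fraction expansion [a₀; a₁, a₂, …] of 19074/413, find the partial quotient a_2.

2

Apply division with remainder until the remainder is 0:
19074 = 46·413 + 76, so a_0 = 46
413 = 5·76 + 33, so a_1 = 5
76 = 2·33 + 10, so a_2 = 2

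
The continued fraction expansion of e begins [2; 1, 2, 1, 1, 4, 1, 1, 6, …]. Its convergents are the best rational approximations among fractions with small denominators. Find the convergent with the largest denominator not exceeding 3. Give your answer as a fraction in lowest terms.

8/3

a_0 = 2: 2/1  (≤ bound)
a_1 = 1: 3/1  (≤ bound)
a_2 = 2: 8/3  (≤ bound)
a_3 = 1: 11/4  (> 3, stop)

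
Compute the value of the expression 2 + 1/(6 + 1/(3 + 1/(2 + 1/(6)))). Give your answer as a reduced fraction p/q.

Start with 6.
2 + 1/(6/1) = 2 + 1/6 = 13/6
3 + 1/(13/6) = 3 + 6/13 = 45/13
6 + 1/(45/13) = 6 + 13/45 = 283/45
2 + 1/(283/45) = 2 + 45/283 = 611/283

611/283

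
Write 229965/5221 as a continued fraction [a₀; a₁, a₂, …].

[44; 21, 1, 1, 1, 39, 2]

229965 = 44·5221 + 241, so a_0 = 44
5221 = 21·241 + 160, so a_1 = 21
241 = 1·160 + 81, so a_2 = 1
160 = 1·81 + 79, so a_3 = 1
81 = 1·79 + 2, so a_4 = 1
79 = 39·2 + 1, so a_5 = 39
2 = 2·1 + 0, so a_6 = 2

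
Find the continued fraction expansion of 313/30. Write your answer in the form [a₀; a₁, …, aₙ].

⌊313/30⌋ = 10, remainder 13
⌊30/13⌋ = 2, remainder 4
⌊13/4⌋ = 3, remainder 1
⌊4/1⌋ = 4, remainder 0

[10; 2, 3, 4]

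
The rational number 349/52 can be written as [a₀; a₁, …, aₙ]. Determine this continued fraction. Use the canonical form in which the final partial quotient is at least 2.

Repeatedly divide and take the remainder:
349 ÷ 52 → quotient 6, remainder 37
52 ÷ 37 → quotient 1, remainder 15
37 ÷ 15 → quotient 2, remainder 7
15 ÷ 7 → quotient 2, remainder 1
7 ÷ 1 → quotient 7, remainder 0

[6; 1, 2, 2, 7]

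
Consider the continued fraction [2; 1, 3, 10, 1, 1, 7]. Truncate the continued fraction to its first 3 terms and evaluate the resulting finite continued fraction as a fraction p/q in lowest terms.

Start with 3.
1 + 1/(3/1) = 1 + 1/3 = 4/3
2 + 1/(4/3) = 2 + 3/4 = 11/4

11/4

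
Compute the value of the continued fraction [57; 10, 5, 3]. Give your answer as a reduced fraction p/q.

a_0 = 57: 57/1
a_1 = 10: 571/10
a_2 = 5: 2912/51
a_3 = 3: 9307/163

9307/163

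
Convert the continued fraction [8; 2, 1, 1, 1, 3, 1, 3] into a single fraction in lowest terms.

1173/140

Start with 3.
1 + 1/(3/1) = 1 + 1/3 = 4/3
3 + 1/(4/3) = 3 + 3/4 = 15/4
1 + 1/(15/4) = 1 + 4/15 = 19/15
1 + 1/(19/15) = 1 + 15/19 = 34/19
1 + 1/(34/19) = 1 + 19/34 = 53/34
2 + 1/(53/34) = 2 + 34/53 = 140/53
8 + 1/(140/53) = 8 + 53/140 = 1173/140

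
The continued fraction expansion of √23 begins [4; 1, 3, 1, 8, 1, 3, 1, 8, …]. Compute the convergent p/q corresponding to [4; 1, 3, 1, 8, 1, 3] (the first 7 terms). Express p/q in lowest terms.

916/191

Start with 3.
1 + 1/(3/1) = 1 + 1/3 = 4/3
8 + 1/(4/3) = 8 + 3/4 = 35/4
1 + 1/(35/4) = 1 + 4/35 = 39/35
3 + 1/(39/35) = 3 + 35/39 = 152/39
1 + 1/(152/39) = 1 + 39/152 = 191/152
4 + 1/(191/152) = 4 + 152/191 = 916/191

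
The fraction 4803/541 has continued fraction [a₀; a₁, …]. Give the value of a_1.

1

4803 ÷ 541 → quotient 8, remainder 475
541 ÷ 475 → quotient 1, remainder 66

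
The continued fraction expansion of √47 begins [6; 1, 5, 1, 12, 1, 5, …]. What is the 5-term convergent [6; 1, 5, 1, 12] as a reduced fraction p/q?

Use the convergent recurrence hₖ = aₖ·hₖ₋₁ + hₖ₋₂ (and likewise for the denominators kₖ):
a_0 = 6: 6/1
a_1 = 1: 7/1
a_2 = 5: 41/6
a_3 = 1: 48/7
a_4 = 12: 617/90

617/90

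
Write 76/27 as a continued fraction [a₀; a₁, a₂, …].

76 = 2·27 + 22, so a_0 = 2
27 = 1·22 + 5, so a_1 = 1
22 = 4·5 + 2, so a_2 = 4
5 = 2·2 + 1, so a_3 = 2
2 = 2·1 + 0, so a_4 = 2

[2; 1, 4, 2, 2]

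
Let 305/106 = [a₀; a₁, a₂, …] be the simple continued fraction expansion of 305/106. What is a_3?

6

Run the Euclidean algorithm, recording each quotient:
305 ÷ 106 → quotient 2, remainder 93
106 ÷ 93 → quotient 1, remainder 13
93 ÷ 13 → quotient 7, remainder 2
13 ÷ 2 → quotient 6, remainder 1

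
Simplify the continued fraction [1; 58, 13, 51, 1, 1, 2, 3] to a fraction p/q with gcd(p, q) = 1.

674539/663121

Work from the innermost term outward:
Start with 3.
2 + 1/(3/1) = 2 + 1/3 = 7/3
1 + 1/(7/3) = 1 + 3/7 = 10/7
1 + 1/(10/7) = 1 + 7/10 = 17/10
51 + 1/(17/10) = 51 + 10/17 = 877/17
13 + 1/(877/17) = 13 + 17/877 = 11418/877
58 + 1/(11418/877) = 58 + 877/11418 = 663121/11418
1 + 1/(663121/11418) = 1 + 11418/663121 = 674539/663121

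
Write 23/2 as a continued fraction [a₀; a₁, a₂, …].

⌊23/2⌋ = 11, remainder 1
⌊2/1⌋ = 2, remainder 0

[11; 2]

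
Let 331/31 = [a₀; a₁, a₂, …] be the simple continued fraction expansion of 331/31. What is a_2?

2

⌊331/31⌋ = 10, remainder 21
⌊31/21⌋ = 1, remainder 10
⌊21/10⌋ = 2, remainder 1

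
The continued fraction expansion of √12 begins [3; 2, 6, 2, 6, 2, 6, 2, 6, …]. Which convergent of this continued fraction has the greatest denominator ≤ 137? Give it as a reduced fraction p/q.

97/28

List convergents until the denominator exceeds the bound:
a_0 = 3: 3/1  (≤ bound)
a_1 = 2: 7/2  (≤ bound)
a_2 = 6: 45/13  (≤ bound)
a_3 = 2: 97/28  (≤ bound)
a_4 = 6: 627/181  (> 137, stop)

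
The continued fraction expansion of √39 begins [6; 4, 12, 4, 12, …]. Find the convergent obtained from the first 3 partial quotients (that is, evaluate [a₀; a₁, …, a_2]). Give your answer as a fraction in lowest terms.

Work from the innermost term outward:
Start with 12.
4 + 1/(12/1) = 4 + 1/12 = 49/12
6 + 1/(49/12) = 6 + 12/49 = 306/49

306/49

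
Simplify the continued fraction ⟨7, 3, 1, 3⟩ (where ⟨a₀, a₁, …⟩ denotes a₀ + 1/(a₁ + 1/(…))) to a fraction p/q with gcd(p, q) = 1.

Start with 3.
1 + 1/(3/1) = 1 + 1/3 = 4/3
3 + 1/(4/3) = 3 + 3/4 = 15/4
7 + 1/(15/4) = 7 + 4/15 = 109/15

109/15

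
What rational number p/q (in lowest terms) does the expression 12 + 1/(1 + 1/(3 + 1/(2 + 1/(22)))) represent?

2581/202

Start with 22.
2 + 1/(22/1) = 2 + 1/22 = 45/22
3 + 1/(45/22) = 3 + 22/45 = 157/45
1 + 1/(157/45) = 1 + 45/157 = 202/157
12 + 1/(202/157) = 12 + 157/202 = 2581/202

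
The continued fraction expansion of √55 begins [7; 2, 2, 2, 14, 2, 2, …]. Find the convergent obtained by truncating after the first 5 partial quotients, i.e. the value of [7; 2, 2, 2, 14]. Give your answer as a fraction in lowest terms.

Compute successive convergents:
a_0 = 7: 7/1
a_1 = 2: 15/2
a_2 = 2: 37/5
a_3 = 2: 89/12
a_4 = 14: 1283/173

1283/173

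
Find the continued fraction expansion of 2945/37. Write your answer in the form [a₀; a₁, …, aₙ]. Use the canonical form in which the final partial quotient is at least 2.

Run the Euclidean algorithm, recording each quotient:
2945 = 79·37 + 22, so a_0 = 79
37 = 1·22 + 15, so a_1 = 1
22 = 1·15 + 7, so a_2 = 1
15 = 2·7 + 1, so a_3 = 2
7 = 7·1 + 0, so a_4 = 7

[79; 1, 1, 2, 7]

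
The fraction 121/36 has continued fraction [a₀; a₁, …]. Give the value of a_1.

Apply division with remainder until the remainder is 0:
121 ÷ 36 → quotient 3, remainder 13
36 ÷ 13 → quotient 2, remainder 10

2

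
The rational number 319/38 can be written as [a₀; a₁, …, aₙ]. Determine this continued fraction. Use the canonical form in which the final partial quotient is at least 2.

[8; 2, 1, 1, 7]

Repeatedly divide and take the remainder:
319 = 8·38 + 15, so a_0 = 8
38 = 2·15 + 8, so a_1 = 2
15 = 1·8 + 7, so a_2 = 1
8 = 1·7 + 1, so a_3 = 1
7 = 7·1 + 0, so a_4 = 7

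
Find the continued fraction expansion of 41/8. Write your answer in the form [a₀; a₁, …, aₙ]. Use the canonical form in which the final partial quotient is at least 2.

[5; 8]

41 ÷ 8 → quotient 5, remainder 1
8 ÷ 1 → quotient 8, remainder 0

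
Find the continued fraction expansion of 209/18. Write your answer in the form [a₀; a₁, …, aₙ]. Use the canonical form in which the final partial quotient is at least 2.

[11; 1, 1, 1, 1, 3]

209 ÷ 18 → quotient 11, remainder 11
18 ÷ 11 → quotient 1, remainder 7
11 ÷ 7 → quotient 1, remainder 4
7 ÷ 4 → quotient 1, remainder 3
4 ÷ 3 → quotient 1, remainder 1
3 ÷ 1 → quotient 3, remainder 0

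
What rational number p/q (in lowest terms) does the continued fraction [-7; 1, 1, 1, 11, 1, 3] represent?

a_0 = -7: -7/1
a_1 = 1: -6/1
a_2 = 1: -13/2
a_3 = 1: -19/3
a_4 = 11: -222/35
a_5 = 1: -241/38
a_6 = 3: -945/149

-945/149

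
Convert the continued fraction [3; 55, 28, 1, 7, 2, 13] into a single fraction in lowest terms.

1098611/363999

Use the convergent recurrence hₖ = aₖ·hₖ₋₁ + hₖ₋₂ (and likewise for the denominators kₖ):
a_0 = 3: 3/1
a_1 = 55: 166/55
a_2 = 28: 4651/1541
a_3 = 1: 4817/1596
a_4 = 7: 38370/12713
a_5 = 2: 81557/27022
a_6 = 13: 1098611/363999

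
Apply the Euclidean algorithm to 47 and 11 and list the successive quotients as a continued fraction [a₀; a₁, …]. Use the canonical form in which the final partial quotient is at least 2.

47 = 4·11 + 3, so a_0 = 4
11 = 3·3 + 2, so a_1 = 3
3 = 1·2 + 1, so a_2 = 1
2 = 2·1 + 0, so a_3 = 2

[4; 3, 1, 2]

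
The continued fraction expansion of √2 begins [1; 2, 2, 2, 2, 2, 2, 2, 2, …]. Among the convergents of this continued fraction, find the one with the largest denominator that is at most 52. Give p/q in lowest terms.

41/29

List convergents until the denominator exceeds the bound:
a_0 = 1: 1/1  (≤ bound)
a_1 = 2: 3/2  (≤ bound)
a_2 = 2: 7/5  (≤ bound)
a_3 = 2: 17/12  (≤ bound)
a_4 = 2: 41/29  (≤ bound)
a_5 = 2: 99/70  (> 52, stop)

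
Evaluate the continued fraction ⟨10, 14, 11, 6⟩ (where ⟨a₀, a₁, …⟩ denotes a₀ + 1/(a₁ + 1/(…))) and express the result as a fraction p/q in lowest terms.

Build up convergents one term at a time:
a_0 = 10: 10/1
a_1 = 14: 141/14
a_2 = 11: 1561/155
a_3 = 6: 9507/944

9507/944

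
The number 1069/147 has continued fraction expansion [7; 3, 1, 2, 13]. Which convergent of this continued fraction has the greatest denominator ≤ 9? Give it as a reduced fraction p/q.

29/4

a_0 = 7: 7/1  (≤ bound)
a_1 = 3: 22/3  (≤ bound)
a_2 = 1: 29/4  (≤ bound)
a_3 = 2: 80/11  (> 9, stop)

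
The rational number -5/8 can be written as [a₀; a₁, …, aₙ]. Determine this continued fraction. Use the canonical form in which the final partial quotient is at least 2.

[-1; 2, 1, 2]

⌊-5/8⌋ = -1, remainder 3
⌊8/3⌋ = 2, remainder 2
⌊3/2⌋ = 1, remainder 1
⌊2/1⌋ = 2, remainder 0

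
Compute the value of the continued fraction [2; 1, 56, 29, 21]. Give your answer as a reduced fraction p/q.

103763/34791

Build up convergents one term at a time:
a_0 = 2: 2/1
a_1 = 1: 3/1
a_2 = 56: 170/57
a_3 = 29: 4933/1654
a_4 = 21: 103763/34791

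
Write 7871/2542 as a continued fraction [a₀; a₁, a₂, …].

[3; 10, 2, 1, 1, 1, 30]

Apply division with remainder until the remainder is 0:
7871 ÷ 2542 → quotient 3, remainder 245
2542 ÷ 245 → quotient 10, remainder 92
245 ÷ 92 → quotient 2, remainder 61
92 ÷ 61 → quotient 1, remainder 31
61 ÷ 31 → quotient 1, remainder 30
31 ÷ 30 → quotient 1, remainder 1
30 ÷ 1 → quotient 30, remainder 0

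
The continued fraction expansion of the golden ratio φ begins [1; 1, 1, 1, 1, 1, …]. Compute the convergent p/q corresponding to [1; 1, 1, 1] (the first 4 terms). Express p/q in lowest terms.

Starting at the tail and folding back:
Start with 1.
1 + 1/(1/1) = 1 + 1/1 = 2/1
1 + 1/(2/1) = 1 + 1/2 = 3/2
1 + 1/(3/2) = 1 + 2/3 = 5/3

5/3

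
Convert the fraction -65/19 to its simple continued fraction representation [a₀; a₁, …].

[-4; 1, 1, 2, 1, 2]

Repeatedly divide and take the remainder:
-65 = -4·19 + 11, so a_0 = -4
19 = 1·11 + 8, so a_1 = 1
11 = 1·8 + 3, so a_2 = 1
8 = 2·3 + 2, so a_3 = 2
3 = 1·2 + 1, so a_4 = 1
2 = 2·1 + 0, so a_5 = 2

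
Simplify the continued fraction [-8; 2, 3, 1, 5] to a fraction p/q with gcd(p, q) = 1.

Work from the innermost term outward:
Start with 5.
1 + 1/(5/1) = 1 + 1/5 = 6/5
3 + 1/(6/5) = 3 + 5/6 = 23/6
2 + 1/(23/6) = 2 + 6/23 = 52/23
-8 + 1/(52/23) = -8 + 23/52 = -393/52

-393/52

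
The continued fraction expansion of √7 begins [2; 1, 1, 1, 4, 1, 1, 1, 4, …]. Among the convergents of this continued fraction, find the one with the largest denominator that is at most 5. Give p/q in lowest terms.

8/3

List convergents until the denominator exceeds the bound:
a_0 = 2: 2/1  (≤ bound)
a_1 = 1: 3/1  (≤ bound)
a_2 = 1: 5/2  (≤ bound)
a_3 = 1: 8/3  (≤ bound)
a_4 = 4: 37/14  (> 5, stop)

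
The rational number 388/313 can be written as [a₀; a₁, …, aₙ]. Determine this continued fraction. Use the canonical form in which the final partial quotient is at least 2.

[1; 4, 5, 1, 3, 3]

Repeatedly divide and take the remainder:
388 = 1·313 + 75, so a_0 = 1
313 = 4·75 + 13, so a_1 = 4
75 = 5·13 + 10, so a_2 = 5
13 = 1·10 + 3, so a_3 = 1
10 = 3·3 + 1, so a_4 = 3
3 = 3·1 + 0, so a_5 = 3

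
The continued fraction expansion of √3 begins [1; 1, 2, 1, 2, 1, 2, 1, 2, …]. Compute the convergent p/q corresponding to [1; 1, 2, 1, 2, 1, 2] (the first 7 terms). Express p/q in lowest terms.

Use the convergent recurrence hₖ = aₖ·hₖ₋₁ + hₖ₋₂ (and likewise for the denominators kₖ):
a_0 = 1: 1/1
a_1 = 1: 2/1
a_2 = 2: 5/3
a_3 = 1: 7/4
a_4 = 2: 19/11
a_5 = 1: 26/15
a_6 = 2: 71/41

71/41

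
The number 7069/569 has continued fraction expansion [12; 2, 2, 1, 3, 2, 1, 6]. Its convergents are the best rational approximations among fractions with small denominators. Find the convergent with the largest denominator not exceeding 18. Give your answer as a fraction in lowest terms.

a_0 = 12: 12/1  (≤ bound)
a_1 = 2: 25/2  (≤ bound)
a_2 = 2: 62/5  (≤ bound)
a_3 = 1: 87/7  (≤ bound)
a_4 = 3: 323/26  (> 18, stop)

87/7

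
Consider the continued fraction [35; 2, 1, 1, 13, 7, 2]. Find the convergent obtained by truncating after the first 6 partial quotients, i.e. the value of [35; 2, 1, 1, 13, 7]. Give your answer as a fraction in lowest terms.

a_0 = 35: 35/1
a_1 = 2: 71/2
a_2 = 1: 106/3
a_3 = 1: 177/5
a_4 = 13: 2407/68
a_5 = 7: 17026/481

17026/481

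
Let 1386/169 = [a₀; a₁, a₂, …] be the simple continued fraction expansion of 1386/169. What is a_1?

1386 = 8·169 + 34, so a_0 = 8
169 = 4·34 + 33, so a_1 = 4

4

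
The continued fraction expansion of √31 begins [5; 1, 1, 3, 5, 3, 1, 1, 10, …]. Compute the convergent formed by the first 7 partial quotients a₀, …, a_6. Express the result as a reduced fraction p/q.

863/155

a_0 = 5: 5/1
a_1 = 1: 6/1
a_2 = 1: 11/2
a_3 = 3: 39/7
a_4 = 5: 206/37
a_5 = 3: 657/118
a_6 = 1: 863/155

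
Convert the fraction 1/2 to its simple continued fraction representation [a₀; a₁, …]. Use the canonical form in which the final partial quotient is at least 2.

Run the Euclidean algorithm, recording each quotient:
1 ÷ 2 → quotient 0, remainder 1
2 ÷ 1 → quotient 2, remainder 0

[0; 2]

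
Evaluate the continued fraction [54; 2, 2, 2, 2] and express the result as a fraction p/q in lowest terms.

Compute successive convergents:
a_0 = 54: 54/1
a_1 = 2: 109/2
a_2 = 2: 272/5
a_3 = 2: 653/12
a_4 = 2: 1578/29

1578/29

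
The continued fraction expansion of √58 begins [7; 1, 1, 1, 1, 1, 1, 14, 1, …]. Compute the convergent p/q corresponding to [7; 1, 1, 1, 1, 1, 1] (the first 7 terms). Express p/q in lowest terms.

Starting at the tail and folding back:
Start with 1.
1 + 1/(1/1) = 1 + 1/1 = 2/1
1 + 1/(2/1) = 1 + 1/2 = 3/2
1 + 1/(3/2) = 1 + 2/3 = 5/3
1 + 1/(5/3) = 1 + 3/5 = 8/5
1 + 1/(8/5) = 1 + 5/8 = 13/8
7 + 1/(13/8) = 7 + 8/13 = 99/13

99/13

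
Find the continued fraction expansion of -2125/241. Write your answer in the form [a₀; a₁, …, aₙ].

Repeatedly divide and take the remainder:
-2125 ÷ 241 → quotient -9, remainder 44
241 ÷ 44 → quotient 5, remainder 21
44 ÷ 21 → quotient 2, remainder 2
21 ÷ 2 → quotient 10, remainder 1
2 ÷ 1 → quotient 2, remainder 0

[-9; 5, 2, 10, 2]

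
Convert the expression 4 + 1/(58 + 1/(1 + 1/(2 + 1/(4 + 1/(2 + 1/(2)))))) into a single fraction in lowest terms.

a_0 = 4: 4/1
a_1 = 58: 233/58
a_2 = 1: 237/59
a_3 = 2: 707/176
a_4 = 4: 3065/763
a_5 = 2: 6837/1702
a_6 = 2: 16739/4167

16739/4167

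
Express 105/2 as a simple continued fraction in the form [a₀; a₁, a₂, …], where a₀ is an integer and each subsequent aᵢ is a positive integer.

[52; 2]

105 ÷ 2 → quotient 52, remainder 1
2 ÷ 1 → quotient 2, remainder 0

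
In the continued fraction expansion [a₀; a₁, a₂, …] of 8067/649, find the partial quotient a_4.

6

8067 = 12·649 + 279, so a_0 = 12
649 = 2·279 + 91, so a_1 = 2
279 = 3·91 + 6, so a_2 = 3
91 = 15·6 + 1, so a_3 = 15
6 = 6·1 + 0, so a_4 = 6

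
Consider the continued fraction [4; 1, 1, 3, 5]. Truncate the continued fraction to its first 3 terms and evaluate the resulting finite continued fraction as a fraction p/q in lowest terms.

Starting at the tail and folding back:
Start with 1.
1 + 1/(1/1) = 1 + 1/1 = 2/1
4 + 1/(2/1) = 4 + 1/2 = 9/2

9/2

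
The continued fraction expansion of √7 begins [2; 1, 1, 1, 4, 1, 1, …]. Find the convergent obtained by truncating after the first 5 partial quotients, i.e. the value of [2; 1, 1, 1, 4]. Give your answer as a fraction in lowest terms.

37/14

Start with 4.
1 + 1/(4/1) = 1 + 1/4 = 5/4
1 + 1/(5/4) = 1 + 4/5 = 9/5
1 + 1/(9/5) = 1 + 5/9 = 14/9
2 + 1/(14/9) = 2 + 9/14 = 37/14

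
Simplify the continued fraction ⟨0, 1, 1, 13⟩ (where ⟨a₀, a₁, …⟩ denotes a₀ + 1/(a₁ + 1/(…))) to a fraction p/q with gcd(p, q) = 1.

Compute successive convergents:
a_0 = 0: 0/1
a_1 = 1: 1/1
a_2 = 1: 1/2
a_3 = 13: 14/27

14/27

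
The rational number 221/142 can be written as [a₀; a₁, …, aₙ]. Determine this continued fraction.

Run the Euclidean algorithm, recording each quotient:
221 ÷ 142 → quotient 1, remainder 79
142 ÷ 79 → quotient 1, remainder 63
79 ÷ 63 → quotient 1, remainder 16
63 ÷ 16 → quotient 3, remainder 15
16 ÷ 15 → quotient 1, remainder 1
15 ÷ 1 → quotient 15, remainder 0

[1; 1, 1, 3, 1, 15]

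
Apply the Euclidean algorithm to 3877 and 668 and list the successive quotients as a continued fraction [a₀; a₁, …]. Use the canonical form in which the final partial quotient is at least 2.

[5; 1, 4, 10, 13]

Repeatedly divide and take the remainder:
3877 ÷ 668 → quotient 5, remainder 537
668 ÷ 537 → quotient 1, remainder 131
537 ÷ 131 → quotient 4, remainder 13
131 ÷ 13 → quotient 10, remainder 1
13 ÷ 1 → quotient 13, remainder 0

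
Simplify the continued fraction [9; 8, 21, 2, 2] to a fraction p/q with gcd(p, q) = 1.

7856/861

Use the convergent recurrence hₖ = aₖ·hₖ₋₁ + hₖ₋₂ (and likewise for the denominators kₖ):
a_0 = 9: 9/1
a_1 = 8: 73/8
a_2 = 21: 1542/169
a_3 = 2: 3157/346
a_4 = 2: 7856/861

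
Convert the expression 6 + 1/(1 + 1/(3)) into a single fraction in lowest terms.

27/4

a_0 = 6: 6/1
a_1 = 1: 7/1
a_2 = 3: 27/4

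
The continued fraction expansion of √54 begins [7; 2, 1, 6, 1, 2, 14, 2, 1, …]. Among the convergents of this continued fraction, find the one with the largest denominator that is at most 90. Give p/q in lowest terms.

485/66

List convergents until the denominator exceeds the bound:
a_0 = 7: 7/1  (≤ bound)
a_1 = 2: 15/2  (≤ bound)
a_2 = 1: 22/3  (≤ bound)
a_3 = 6: 147/20  (≤ bound)
a_4 = 1: 169/23  (≤ bound)
a_5 = 2: 485/66  (≤ bound)
a_6 = 14: 6959/947  (> 90, stop)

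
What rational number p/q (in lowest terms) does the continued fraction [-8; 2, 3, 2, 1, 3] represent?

-643/85

Start with 3.
1 + 1/(3/1) = 1 + 1/3 = 4/3
2 + 1/(4/3) = 2 + 3/4 = 11/4
3 + 1/(11/4) = 3 + 4/11 = 37/11
2 + 1/(37/11) = 2 + 11/37 = 85/37
-8 + 1/(85/37) = -8 + 37/85 = -643/85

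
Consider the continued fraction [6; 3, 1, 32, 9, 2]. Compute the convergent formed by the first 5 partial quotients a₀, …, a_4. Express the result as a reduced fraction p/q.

Collapse the nested fraction from the inside out:
Start with 9.
32 + 1/(9/1) = 32 + 1/9 = 289/9
1 + 1/(289/9) = 1 + 9/289 = 298/289
3 + 1/(298/289) = 3 + 289/298 = 1183/298
6 + 1/(1183/298) = 6 + 298/1183 = 7396/1183

7396/1183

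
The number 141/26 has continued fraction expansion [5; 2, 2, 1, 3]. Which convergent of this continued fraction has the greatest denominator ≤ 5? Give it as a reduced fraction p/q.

27/5

a_0 = 5: 5/1  (≤ bound)
a_1 = 2: 11/2  (≤ bound)
a_2 = 2: 27/5  (≤ bound)
a_3 = 1: 38/7  (> 5, stop)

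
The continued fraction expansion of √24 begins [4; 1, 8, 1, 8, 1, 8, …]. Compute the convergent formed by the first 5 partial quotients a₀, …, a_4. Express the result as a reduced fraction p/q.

a_0 = 4: 4/1
a_1 = 1: 5/1
a_2 = 8: 44/9
a_3 = 1: 49/10
a_4 = 8: 436/89

436/89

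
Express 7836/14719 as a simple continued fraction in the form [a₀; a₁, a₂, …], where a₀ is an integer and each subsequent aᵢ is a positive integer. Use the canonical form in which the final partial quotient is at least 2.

⌊7836/14719⌋ = 0, remainder 7836
⌊14719/7836⌋ = 1, remainder 6883
⌊7836/6883⌋ = 1, remainder 953
⌊6883/953⌋ = 7, remainder 212
⌊953/212⌋ = 4, remainder 105
⌊212/105⌋ = 2, remainder 2
⌊105/2⌋ = 52, remainder 1
⌊2/1⌋ = 2, remainder 0

[0; 1, 1, 7, 4, 2, 52, 2]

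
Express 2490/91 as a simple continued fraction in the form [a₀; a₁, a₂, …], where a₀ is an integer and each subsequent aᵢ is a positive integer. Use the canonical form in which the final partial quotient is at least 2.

[27; 2, 1, 3, 8]

Apply division with remainder until the remainder is 0:
2490 ÷ 91 → quotient 27, remainder 33
91 ÷ 33 → quotient 2, remainder 25
33 ÷ 25 → quotient 1, remainder 8
25 ÷ 8 → quotient 3, remainder 1
8 ÷ 1 → quotient 8, remainder 0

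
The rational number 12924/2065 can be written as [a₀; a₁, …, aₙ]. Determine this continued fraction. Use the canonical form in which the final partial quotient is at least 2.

12924 = 6·2065 + 534, so a_0 = 6
2065 = 3·534 + 463, so a_1 = 3
534 = 1·463 + 71, so a_2 = 1
463 = 6·71 + 37, so a_3 = 6
71 = 1·37 + 34, so a_4 = 1
37 = 1·34 + 3, so a_5 = 1
34 = 11·3 + 1, so a_6 = 11
3 = 3·1 + 0, so a_7 = 3

[6; 3, 1, 6, 1, 1, 11, 3]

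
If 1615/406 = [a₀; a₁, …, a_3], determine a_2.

⌊1615/406⌋ = 3, remainder 397
⌊406/397⌋ = 1, remainder 9
⌊397/9⌋ = 44, remainder 1

44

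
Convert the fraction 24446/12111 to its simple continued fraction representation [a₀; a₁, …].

⌊24446/12111⌋ = 2, remainder 224
⌊12111/224⌋ = 54, remainder 15
⌊224/15⌋ = 14, remainder 14
⌊15/14⌋ = 1, remainder 1
⌊14/1⌋ = 14, remainder 0

[2; 54, 14, 1, 14]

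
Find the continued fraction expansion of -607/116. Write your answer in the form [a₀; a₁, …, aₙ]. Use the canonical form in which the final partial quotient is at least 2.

[-6; 1, 3, 3, 2, 1, 2]

Apply division with remainder until the remainder is 0:
⌊-607/116⌋ = -6, remainder 89
⌊116/89⌋ = 1, remainder 27
⌊89/27⌋ = 3, remainder 8
⌊27/8⌋ = 3, remainder 3
⌊8/3⌋ = 2, remainder 2
⌊3/2⌋ = 1, remainder 1
⌊2/1⌋ = 2, remainder 0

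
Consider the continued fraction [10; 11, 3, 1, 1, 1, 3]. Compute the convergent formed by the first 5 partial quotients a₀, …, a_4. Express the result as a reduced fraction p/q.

797/79

a_0 = 10: 10/1
a_1 = 11: 111/11
a_2 = 3: 343/34
a_3 = 1: 454/45
a_4 = 1: 797/79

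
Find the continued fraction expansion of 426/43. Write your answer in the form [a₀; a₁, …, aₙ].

[9; 1, 9, 1, 3]

Repeatedly divide and take the remainder:
426 ÷ 43 → quotient 9, remainder 39
43 ÷ 39 → quotient 1, remainder 4
39 ÷ 4 → quotient 9, remainder 3
4 ÷ 3 → quotient 1, remainder 1
3 ÷ 1 → quotient 3, remainder 0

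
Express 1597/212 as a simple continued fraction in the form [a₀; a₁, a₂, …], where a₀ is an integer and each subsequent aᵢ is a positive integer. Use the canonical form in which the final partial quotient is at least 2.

⌊1597/212⌋ = 7, remainder 113
⌊212/113⌋ = 1, remainder 99
⌊113/99⌋ = 1, remainder 14
⌊99/14⌋ = 7, remainder 1
⌊14/1⌋ = 14, remainder 0

[7; 1, 1, 7, 14]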